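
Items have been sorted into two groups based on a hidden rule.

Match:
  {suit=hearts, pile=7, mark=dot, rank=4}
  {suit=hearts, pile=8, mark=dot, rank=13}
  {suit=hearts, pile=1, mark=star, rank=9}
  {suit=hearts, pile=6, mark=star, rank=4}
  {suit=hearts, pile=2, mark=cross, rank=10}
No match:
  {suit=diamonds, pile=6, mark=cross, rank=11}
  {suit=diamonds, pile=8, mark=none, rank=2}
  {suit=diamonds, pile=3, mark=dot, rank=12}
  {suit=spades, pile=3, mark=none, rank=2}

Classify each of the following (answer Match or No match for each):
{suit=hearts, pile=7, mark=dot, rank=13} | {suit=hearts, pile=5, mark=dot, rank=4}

Match, Match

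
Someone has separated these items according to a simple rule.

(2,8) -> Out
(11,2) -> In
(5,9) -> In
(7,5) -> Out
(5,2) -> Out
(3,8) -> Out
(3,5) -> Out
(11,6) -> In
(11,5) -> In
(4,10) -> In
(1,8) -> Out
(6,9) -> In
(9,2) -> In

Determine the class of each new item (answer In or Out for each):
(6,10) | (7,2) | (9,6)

In, Out, In

The rule appears to be: max ≥ 9.
(6,10): max 10 — has this property, so In. (7,2): max 7 — does not pass, so Out. (9,6): max 9 — has this property, so In.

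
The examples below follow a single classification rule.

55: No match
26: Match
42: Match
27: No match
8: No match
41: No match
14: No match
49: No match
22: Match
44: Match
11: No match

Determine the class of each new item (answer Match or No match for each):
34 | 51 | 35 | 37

Match, No match, No match, No match

Rule: even AND at least 22. This holds for each 'Match' example and fails for each 'No match' one.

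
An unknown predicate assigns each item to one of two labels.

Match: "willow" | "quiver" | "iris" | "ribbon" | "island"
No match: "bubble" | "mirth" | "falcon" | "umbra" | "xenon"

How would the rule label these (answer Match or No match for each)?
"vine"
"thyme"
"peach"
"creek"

Match, No match, No match, No match

The distinguishing property — even length AND contains 'i' — holds for all the 'Match' cases and none of the 'No match' cases.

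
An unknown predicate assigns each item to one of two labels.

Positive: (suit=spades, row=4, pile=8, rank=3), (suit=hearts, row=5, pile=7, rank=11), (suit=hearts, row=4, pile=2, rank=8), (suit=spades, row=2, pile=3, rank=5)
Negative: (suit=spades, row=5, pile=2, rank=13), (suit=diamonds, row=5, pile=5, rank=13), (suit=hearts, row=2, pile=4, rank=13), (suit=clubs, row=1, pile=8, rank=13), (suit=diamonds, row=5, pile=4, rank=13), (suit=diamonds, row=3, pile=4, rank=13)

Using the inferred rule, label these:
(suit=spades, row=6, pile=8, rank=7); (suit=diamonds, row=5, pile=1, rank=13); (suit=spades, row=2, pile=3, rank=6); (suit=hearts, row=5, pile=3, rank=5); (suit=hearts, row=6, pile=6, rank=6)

All 'Positive' examples share one property — rank ≤ 11 — and every 'Negative' example lacks it.

Positive, Negative, Positive, Positive, Positive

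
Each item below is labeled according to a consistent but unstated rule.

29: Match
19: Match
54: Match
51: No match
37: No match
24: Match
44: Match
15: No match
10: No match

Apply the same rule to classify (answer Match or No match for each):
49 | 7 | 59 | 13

The simplest hypothesis consistent with all the labels is: ≡ 4 (mod 5).

Match, No match, Match, No match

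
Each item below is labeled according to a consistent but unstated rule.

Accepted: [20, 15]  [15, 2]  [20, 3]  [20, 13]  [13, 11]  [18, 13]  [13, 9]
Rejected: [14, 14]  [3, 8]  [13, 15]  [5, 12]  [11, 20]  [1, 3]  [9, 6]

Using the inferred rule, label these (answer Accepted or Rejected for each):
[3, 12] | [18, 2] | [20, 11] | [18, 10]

Rejected, Accepted, Accepted, Accepted

The rule appears to be: first > second AND sum ≥ 17.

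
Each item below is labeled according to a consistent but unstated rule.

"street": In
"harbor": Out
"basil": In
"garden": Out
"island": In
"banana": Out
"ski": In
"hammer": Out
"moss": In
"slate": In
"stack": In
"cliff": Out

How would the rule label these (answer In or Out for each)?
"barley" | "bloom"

A rule that fits every label: contains 's' — true of each 'In' example, false of each 'Out' one.

Out, Out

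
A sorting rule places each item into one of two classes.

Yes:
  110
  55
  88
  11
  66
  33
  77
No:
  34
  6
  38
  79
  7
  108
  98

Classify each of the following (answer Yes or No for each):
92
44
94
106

No, Yes, No, No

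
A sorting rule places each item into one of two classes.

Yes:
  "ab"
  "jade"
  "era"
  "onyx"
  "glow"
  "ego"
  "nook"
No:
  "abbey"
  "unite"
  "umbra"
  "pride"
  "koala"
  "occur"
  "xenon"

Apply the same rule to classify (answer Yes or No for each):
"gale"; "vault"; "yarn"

Yes, No, Yes

Every 'Yes' example satisfies: length ≤ 4. None of the 'No' examples do.
"gale" → length 4 → Yes.
"vault" → length 5 → No.
"yarn" → length 4 → Yes.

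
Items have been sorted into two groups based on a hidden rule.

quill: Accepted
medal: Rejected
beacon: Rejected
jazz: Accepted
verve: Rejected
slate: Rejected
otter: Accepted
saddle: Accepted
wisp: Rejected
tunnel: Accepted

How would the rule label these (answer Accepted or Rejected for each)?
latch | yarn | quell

Checking candidate rules against both groups, what survives is: has a double letter.
Rejected: latch, since no doubled letter. Rejected: yarn, since no doubled letter. Accepted: quell, since 'll' doubled.

Rejected, Rejected, Accepted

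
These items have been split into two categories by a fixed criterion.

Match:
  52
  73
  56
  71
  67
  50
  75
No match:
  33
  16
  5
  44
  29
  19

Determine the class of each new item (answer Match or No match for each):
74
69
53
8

Match, Match, Match, No match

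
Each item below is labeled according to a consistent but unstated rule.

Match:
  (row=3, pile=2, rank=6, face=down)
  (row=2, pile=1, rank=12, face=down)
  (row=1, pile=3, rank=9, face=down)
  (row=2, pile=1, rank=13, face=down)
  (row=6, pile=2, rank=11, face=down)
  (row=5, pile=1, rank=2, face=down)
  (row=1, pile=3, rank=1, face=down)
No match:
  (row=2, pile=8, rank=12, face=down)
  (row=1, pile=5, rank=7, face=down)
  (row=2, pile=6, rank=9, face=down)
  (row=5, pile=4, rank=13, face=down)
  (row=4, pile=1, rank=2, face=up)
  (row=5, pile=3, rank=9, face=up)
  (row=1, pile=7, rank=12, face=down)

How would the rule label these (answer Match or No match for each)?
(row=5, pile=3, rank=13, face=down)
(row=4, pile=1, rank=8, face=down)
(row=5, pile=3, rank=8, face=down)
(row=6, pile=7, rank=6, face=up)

The common property of the 'Match' items is: face is down AND pile ≤ 3. No 'No match' item has it.

Match, Match, Match, No match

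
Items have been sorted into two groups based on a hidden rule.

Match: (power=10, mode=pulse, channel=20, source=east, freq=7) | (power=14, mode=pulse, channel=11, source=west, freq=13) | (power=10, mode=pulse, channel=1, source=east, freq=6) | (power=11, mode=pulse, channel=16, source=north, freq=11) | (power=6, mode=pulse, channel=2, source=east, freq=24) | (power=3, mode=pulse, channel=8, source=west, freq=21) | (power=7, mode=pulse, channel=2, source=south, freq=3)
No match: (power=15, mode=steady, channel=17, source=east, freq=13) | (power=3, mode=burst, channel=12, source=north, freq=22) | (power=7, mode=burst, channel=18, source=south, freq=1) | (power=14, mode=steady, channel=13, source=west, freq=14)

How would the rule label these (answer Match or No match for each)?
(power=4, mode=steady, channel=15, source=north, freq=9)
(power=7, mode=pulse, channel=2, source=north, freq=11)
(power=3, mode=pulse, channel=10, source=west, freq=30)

No match, Match, Match

Rule: mode is pulse. This holds for each 'Match' example and fails for each 'No match' one.
(power=4, mode=steady, channel=15, source=north, freq=9): mode is steady, does not pass → No match. (power=7, mode=pulse, channel=2, source=north, freq=11): mode is pulse, qualifies → Match. (power=3, mode=pulse, channel=10, source=west, freq=30): mode is pulse, qualifies → Match.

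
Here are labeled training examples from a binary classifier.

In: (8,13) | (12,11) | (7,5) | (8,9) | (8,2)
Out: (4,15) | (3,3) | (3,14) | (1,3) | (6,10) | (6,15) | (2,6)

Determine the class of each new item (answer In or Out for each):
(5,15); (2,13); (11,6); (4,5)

'In' ⟺ first ≥ 7.

Out, Out, In, Out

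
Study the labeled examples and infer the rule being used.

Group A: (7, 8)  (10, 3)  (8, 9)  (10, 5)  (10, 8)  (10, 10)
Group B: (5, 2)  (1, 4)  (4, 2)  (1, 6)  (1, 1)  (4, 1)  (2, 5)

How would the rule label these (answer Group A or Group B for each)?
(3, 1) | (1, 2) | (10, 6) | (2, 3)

Group B, Group B, Group A, Group B

All 'Group A' examples share one property — sum ≥ 13 — and every 'Group B' example lacks it.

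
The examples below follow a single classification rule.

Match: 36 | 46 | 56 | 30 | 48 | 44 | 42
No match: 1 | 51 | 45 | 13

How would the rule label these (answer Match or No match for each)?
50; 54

Match, Match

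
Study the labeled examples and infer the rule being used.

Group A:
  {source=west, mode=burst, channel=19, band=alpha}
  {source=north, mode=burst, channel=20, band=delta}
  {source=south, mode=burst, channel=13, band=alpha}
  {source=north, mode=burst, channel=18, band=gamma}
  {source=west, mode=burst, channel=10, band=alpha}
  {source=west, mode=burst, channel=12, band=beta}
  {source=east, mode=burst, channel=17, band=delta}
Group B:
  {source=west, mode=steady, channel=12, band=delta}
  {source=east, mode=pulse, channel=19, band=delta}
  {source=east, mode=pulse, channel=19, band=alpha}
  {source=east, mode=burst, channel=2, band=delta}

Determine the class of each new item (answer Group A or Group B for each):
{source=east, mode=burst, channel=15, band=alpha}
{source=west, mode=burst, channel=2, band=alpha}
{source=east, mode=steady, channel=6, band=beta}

Group A, Group B, Group B

'Group A' ⟺ mode is burst AND channel ≥ 10.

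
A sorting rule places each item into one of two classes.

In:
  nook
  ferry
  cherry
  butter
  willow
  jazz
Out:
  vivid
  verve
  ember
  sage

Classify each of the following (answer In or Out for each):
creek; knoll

The distinguishing property — has a double letter — holds for all the 'In' cases and none of the 'Out' cases.
creek — 'ee' doubled, hence In. knoll — 'll' doubled, hence In.

In, In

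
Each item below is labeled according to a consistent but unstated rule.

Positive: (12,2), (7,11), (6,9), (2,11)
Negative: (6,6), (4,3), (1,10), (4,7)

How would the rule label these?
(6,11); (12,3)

Positive, Positive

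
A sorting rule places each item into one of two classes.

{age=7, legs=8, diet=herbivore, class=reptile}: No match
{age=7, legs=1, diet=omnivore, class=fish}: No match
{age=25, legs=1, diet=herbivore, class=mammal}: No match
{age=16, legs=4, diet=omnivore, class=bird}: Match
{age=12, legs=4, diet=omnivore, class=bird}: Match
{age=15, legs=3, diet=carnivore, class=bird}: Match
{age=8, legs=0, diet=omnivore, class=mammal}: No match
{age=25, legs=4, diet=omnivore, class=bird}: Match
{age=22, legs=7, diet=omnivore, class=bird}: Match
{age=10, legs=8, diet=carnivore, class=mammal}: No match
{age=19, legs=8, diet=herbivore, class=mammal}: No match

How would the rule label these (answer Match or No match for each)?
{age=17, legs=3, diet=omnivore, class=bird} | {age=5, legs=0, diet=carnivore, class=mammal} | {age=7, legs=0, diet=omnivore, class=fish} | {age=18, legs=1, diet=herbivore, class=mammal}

The simplest hypothesis consistent with all the labels is: class is bird.

Match, No match, No match, No match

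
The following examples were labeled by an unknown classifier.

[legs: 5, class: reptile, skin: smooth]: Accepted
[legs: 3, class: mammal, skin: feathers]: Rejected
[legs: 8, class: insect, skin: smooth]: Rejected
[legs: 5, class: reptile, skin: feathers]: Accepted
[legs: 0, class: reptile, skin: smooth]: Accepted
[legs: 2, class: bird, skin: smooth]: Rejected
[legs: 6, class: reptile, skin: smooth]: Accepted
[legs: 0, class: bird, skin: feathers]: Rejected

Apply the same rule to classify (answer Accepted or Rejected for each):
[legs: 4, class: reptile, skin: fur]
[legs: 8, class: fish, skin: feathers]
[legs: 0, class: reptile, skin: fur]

Comparing the two groups points to one rule — class is reptile.

Accepted, Rejected, Accepted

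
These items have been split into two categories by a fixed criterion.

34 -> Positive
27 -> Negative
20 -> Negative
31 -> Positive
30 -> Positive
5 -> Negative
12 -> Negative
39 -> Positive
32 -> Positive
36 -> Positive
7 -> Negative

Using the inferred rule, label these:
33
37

The classifier is using: at least 30.

Positive, Positive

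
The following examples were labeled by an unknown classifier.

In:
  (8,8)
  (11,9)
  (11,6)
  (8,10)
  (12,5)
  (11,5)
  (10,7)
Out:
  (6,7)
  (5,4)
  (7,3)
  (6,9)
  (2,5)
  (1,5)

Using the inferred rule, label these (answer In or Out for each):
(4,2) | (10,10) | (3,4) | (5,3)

Out, In, Out, Out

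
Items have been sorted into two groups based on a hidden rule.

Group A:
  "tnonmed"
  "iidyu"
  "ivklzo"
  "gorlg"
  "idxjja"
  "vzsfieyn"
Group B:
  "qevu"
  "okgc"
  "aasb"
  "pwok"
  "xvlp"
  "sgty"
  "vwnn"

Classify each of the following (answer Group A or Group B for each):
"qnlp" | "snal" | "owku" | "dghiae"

Group B, Group B, Group B, Group A

All 'Group A' examples share one property — length ≥ 5 — and every 'Group B' example lacks it.
"qnlp" — length 4, hence Group B.
"snal" — length 4, hence Group B.
"owku" — length 4, hence Group B.
"dghiae" — length 6, hence Group A.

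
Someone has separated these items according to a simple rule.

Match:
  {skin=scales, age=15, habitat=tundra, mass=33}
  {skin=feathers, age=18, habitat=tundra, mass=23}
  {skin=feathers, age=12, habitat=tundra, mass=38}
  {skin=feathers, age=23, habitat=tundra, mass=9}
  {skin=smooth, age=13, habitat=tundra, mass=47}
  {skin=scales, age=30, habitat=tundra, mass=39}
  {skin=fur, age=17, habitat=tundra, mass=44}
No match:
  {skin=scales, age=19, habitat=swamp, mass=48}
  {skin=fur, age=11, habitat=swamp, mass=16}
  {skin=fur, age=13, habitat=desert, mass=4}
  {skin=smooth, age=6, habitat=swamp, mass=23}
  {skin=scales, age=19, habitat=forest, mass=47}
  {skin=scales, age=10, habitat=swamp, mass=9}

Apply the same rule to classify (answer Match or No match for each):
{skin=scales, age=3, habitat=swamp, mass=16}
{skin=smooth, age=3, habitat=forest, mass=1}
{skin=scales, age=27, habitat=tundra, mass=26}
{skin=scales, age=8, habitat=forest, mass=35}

No match, No match, Match, No match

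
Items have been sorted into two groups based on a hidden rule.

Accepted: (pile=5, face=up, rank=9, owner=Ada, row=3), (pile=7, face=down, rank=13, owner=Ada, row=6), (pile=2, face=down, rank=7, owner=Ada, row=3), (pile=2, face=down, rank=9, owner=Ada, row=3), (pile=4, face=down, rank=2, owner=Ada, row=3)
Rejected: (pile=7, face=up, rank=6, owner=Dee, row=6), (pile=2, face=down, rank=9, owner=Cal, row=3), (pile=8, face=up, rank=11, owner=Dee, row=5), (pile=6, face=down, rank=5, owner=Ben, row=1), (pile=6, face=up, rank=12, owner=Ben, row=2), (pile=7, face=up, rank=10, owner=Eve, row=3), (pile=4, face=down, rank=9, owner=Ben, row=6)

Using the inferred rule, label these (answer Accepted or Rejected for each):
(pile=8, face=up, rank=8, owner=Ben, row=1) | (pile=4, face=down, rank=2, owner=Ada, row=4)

The pattern is that an item is 'Accepted' exactly when: owner is Ada.

Rejected, Accepted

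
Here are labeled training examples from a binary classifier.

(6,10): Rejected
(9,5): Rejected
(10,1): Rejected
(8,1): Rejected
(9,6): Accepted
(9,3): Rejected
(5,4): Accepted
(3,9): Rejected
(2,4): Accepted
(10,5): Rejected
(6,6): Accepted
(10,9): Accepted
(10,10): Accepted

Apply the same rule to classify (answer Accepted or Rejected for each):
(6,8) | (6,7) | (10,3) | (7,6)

Rule: |first − second| ≤ 3. This holds for each 'Accepted' example and fails for each 'Rejected' one.
Accepted: (6,8), since |6−8| = 2. Accepted: (6,7), since |6−7| = 1. Rejected: (10,3), since |10−3| = 7. Accepted: (7,6), since |7−6| = 1.

Accepted, Accepted, Rejected, Accepted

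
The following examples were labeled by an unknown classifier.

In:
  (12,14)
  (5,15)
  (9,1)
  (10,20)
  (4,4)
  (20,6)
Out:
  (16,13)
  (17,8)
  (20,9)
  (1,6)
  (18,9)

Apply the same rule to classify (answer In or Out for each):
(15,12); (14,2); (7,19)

Every 'In' example satisfies: sum is even. None of the 'Out' examples do.
(15,12) — 15+12 = 27, hence Out. (14,2) — 14+2 = 16, hence In. (7,19) — 7+19 = 26, hence In.

Out, In, In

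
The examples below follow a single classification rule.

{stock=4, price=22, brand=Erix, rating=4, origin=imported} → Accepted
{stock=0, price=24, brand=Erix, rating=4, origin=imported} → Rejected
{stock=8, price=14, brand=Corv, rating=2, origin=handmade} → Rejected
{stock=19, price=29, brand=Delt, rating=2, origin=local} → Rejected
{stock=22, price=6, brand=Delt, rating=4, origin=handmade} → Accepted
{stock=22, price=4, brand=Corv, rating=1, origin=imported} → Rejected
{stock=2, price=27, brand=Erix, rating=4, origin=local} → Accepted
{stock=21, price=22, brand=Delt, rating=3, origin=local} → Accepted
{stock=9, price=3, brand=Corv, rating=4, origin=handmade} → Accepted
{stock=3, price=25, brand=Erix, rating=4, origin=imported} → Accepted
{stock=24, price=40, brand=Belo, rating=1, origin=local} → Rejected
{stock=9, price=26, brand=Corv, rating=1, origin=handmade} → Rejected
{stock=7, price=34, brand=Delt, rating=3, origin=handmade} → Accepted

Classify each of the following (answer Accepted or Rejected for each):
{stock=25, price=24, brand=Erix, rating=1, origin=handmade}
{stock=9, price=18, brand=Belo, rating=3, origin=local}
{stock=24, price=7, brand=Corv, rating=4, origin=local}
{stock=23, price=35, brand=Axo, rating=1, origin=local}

The common property of the 'Accepted' items is: stock ≥ 2 AND rating ≥ 3. No 'Rejected' item has it.
{stock=25, price=24, brand=Erix, rating=1, origin=handmade} → stock = 25, rating = 1 → Rejected. {stock=9, price=18, brand=Belo, rating=3, origin=local} → stock = 9, rating = 3 → Accepted. {stock=24, price=7, brand=Corv, rating=4, origin=local} → stock = 24, rating = 4 → Accepted. {stock=23, price=35, brand=Axo, rating=1, origin=local} → stock = 23, rating = 1 → Rejected.

Rejected, Accepted, Accepted, Rejected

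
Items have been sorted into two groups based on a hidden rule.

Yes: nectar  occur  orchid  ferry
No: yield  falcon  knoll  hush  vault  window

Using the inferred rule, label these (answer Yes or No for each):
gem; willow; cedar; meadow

Rule: contains 'r'. This holds for each 'Yes' example and fails for each 'No' one.

No, No, Yes, No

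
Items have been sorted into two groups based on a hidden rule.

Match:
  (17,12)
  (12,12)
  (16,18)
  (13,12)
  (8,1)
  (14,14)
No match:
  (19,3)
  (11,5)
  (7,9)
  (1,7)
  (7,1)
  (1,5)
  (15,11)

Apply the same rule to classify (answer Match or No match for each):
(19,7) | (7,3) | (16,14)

No match, No match, Match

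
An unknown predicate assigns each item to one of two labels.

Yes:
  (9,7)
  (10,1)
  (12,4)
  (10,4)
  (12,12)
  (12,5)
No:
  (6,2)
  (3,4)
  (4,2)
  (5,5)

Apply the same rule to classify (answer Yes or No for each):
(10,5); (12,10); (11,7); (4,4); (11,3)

A rule that fits every label: sum ≥ 11 — true of each 'Yes' example, false of each 'No' one.

Yes, Yes, Yes, No, Yes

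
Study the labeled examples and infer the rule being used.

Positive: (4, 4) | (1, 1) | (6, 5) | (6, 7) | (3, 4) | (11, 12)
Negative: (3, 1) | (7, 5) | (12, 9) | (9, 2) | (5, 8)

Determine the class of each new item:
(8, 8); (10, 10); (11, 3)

Positive, Positive, Negative

The distinguishing property — |first − second| ≤ 1 — holds for all the 'Positive' cases and none of the 'Negative' cases.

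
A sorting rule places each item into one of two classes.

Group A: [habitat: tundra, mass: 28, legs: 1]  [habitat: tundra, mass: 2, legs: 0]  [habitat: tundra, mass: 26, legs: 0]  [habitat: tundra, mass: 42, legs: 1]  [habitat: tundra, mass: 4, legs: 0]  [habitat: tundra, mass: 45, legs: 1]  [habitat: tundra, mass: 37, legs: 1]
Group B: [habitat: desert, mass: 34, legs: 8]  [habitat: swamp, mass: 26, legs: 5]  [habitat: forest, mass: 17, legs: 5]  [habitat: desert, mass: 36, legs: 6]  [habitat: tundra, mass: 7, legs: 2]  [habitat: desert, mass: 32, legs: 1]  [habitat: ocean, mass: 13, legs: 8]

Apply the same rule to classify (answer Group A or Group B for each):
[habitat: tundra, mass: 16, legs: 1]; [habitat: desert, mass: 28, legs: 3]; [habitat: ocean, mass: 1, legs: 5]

Group A, Group B, Group B

'Group A' ⟺ habitat is tundra AND legs ≤ 1.
[habitat: tundra, mass: 16, legs: 1]: habitat is tundra, legs = 1 — qualifies, so Group A.
[habitat: desert, mass: 28, legs: 3]: habitat is desert, legs = 3 — fails the rule, so Group B.
[habitat: ocean, mass: 1, legs: 5]: habitat is ocean, legs = 5 — fails the rule, so Group B.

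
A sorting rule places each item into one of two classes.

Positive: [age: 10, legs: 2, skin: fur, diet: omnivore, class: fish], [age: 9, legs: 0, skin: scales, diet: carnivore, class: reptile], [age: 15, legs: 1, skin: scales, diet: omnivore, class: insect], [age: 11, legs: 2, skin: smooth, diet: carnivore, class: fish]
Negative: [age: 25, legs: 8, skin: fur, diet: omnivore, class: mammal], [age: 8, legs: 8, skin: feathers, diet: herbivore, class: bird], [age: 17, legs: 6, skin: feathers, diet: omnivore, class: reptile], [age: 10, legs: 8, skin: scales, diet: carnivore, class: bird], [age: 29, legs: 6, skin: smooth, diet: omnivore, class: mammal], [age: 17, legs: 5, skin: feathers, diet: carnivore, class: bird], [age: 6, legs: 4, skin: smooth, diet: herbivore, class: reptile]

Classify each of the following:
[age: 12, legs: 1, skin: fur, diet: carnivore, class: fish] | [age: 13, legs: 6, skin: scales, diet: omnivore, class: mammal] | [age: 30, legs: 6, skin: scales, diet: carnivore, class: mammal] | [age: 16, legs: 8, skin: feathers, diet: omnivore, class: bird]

Positive, Negative, Negative, Negative

One predicate separates the groups cleanly: legs ≤ 2.
[age: 12, legs: 1, skin: fur, diet: carnivore, class: fish]: legs = 1, matches → Positive. [age: 13, legs: 6, skin: scales, diet: omnivore, class: mammal]: legs = 6, does not satisfy this → Negative. [age: 30, legs: 6, skin: scales, diet: carnivore, class: mammal]: legs = 6, does not satisfy this → Negative. [age: 16, legs: 8, skin: feathers, diet: omnivore, class: bird]: legs = 8, does not satisfy this → Negative.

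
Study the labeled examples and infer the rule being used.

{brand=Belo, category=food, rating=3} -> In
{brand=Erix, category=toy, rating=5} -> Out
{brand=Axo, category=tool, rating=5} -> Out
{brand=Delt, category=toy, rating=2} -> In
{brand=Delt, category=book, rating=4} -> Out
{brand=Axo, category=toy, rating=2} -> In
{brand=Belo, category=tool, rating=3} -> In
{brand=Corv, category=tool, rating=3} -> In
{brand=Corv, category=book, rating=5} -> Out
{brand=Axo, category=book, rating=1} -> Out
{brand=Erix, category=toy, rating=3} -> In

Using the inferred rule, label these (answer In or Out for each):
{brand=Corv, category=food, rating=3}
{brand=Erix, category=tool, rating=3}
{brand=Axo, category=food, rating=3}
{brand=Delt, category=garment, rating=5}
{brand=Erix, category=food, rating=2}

The distinguishing property — rating ≥ 2 AND rating ≤ 3 — holds for all the 'In' cases and none of the 'Out' cases.

In, In, In, Out, In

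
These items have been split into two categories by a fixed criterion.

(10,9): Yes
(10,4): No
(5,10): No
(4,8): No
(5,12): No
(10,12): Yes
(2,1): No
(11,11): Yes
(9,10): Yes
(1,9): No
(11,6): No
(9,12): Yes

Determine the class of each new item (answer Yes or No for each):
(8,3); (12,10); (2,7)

Every 'Yes' example satisfies: sum ≥ 19. None of the 'No' examples do.
(8,3) → 8+3 = 11 → No.
(12,10) → 12+10 = 22 → Yes.
(2,7) → 2+7 = 9 → No.

No, Yes, No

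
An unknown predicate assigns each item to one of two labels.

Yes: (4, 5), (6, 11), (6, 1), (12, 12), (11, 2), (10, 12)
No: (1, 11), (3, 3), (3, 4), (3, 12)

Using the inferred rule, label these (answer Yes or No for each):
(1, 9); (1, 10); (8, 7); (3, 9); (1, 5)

No, No, Yes, No, No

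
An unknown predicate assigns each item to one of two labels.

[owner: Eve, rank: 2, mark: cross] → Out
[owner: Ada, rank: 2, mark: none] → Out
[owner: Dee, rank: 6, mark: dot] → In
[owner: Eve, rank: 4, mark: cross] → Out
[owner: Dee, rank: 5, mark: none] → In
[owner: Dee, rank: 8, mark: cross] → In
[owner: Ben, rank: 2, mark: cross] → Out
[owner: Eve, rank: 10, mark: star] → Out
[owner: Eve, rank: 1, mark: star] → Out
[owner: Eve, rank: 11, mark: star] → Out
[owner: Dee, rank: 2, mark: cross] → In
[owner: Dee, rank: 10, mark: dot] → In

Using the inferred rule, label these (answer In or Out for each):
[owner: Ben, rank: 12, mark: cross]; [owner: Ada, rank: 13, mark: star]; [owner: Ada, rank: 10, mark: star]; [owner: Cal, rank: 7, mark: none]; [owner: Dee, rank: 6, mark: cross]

The simplest hypothesis consistent with all the labels is: owner is Dee.

Out, Out, Out, Out, In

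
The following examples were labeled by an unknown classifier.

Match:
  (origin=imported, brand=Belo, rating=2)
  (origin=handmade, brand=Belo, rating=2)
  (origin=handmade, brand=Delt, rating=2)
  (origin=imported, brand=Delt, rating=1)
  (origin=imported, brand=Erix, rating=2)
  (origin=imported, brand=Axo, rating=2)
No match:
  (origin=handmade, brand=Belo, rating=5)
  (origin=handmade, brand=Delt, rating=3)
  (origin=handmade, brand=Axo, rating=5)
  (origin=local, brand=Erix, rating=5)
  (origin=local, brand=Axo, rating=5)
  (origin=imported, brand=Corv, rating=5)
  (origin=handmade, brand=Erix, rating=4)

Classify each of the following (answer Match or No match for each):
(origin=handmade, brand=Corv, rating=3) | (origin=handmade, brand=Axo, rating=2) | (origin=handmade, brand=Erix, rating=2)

The simplest hypothesis consistent with all the labels is: rating ≤ 2.
(origin=handmade, brand=Corv, rating=3): rating = 3, fails this test → No match.
(origin=handmade, brand=Axo, rating=2): rating = 2, has this property → Match.
(origin=handmade, brand=Erix, rating=2): rating = 2, has this property → Match.

No match, Match, Match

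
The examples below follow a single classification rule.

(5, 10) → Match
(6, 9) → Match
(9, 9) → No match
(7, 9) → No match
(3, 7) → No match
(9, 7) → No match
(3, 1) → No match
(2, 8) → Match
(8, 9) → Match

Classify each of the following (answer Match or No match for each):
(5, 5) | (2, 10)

No match, Match

The distinguishing property — product is even — holds for all the 'Match' cases and none of the 'No match' cases.
(5, 5): 5·5 = 25, does not satisfy this → No match.
(2, 10): 2·10 = 20, checks out → Match.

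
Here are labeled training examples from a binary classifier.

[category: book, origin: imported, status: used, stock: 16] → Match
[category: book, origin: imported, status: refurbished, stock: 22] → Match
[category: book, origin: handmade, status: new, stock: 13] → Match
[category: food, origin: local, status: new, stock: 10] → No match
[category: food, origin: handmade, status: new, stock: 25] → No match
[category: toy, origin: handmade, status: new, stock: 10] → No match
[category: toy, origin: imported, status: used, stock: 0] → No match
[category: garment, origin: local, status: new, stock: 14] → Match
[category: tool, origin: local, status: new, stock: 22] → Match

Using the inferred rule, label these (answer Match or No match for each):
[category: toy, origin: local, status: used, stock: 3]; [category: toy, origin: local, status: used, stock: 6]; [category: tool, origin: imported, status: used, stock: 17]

No match, No match, Match

The common property of the 'Match' items is: stock ≥ 13 AND stock ≤ 22. No 'No match' item has it.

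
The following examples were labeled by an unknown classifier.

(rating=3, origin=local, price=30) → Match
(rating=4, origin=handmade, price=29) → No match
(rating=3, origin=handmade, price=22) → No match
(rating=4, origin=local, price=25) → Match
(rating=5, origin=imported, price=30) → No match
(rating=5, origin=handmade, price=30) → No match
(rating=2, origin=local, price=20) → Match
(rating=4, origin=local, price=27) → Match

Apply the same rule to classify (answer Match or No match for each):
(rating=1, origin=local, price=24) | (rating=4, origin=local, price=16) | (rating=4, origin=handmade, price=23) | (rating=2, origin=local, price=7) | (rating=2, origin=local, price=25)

The distinguishing property — origin is local — holds for all the 'Match' cases and none of the 'No match' cases.
(rating=1, origin=local, price=24): Match (origin is local). (rating=4, origin=local, price=16): Match (origin is local). (rating=4, origin=handmade, price=23): No match (origin is handmade). (rating=2, origin=local, price=7): Match (origin is local). (rating=2, origin=local, price=25): Match (origin is local).

Match, Match, No match, Match, Match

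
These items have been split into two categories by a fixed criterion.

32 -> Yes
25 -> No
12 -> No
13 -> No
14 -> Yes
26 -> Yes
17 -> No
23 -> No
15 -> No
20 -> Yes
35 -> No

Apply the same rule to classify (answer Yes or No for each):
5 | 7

The classifier is using: ≡ 2 (mod 6).

No, No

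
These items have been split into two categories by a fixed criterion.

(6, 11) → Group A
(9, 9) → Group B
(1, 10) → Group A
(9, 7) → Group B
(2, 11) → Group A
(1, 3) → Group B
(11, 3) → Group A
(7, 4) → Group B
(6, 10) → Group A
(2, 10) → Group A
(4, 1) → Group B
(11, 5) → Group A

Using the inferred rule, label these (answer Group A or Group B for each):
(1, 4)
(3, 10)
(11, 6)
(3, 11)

'Group A' ⟺ max ≥ 10.
(1, 4): max 4 — fails the rule, so Group B.
(3, 10): max 10 — meets the rule, so Group A.
(11, 6): max 11 — meets the rule, so Group A.
(3, 11): max 11 — meets the rule, so Group A.

Group B, Group A, Group A, Group A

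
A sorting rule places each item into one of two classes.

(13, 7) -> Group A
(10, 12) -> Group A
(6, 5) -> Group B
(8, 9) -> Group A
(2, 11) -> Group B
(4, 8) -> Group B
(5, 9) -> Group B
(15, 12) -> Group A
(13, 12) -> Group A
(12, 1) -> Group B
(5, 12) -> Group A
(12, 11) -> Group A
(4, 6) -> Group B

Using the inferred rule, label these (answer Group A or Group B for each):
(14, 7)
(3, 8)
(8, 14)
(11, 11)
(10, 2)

The common property of the 'Group A' items is: sum ≥ 17. No 'Group B' item has it.
Group A: (14, 7), since 14+7 = 21.
Group B: (3, 8), since 3+8 = 11.
Group A: (8, 14), since 8+14 = 22.
Group A: (11, 11), since 11+11 = 22.
Group B: (10, 2), since 10+2 = 12.

Group A, Group B, Group A, Group A, Group B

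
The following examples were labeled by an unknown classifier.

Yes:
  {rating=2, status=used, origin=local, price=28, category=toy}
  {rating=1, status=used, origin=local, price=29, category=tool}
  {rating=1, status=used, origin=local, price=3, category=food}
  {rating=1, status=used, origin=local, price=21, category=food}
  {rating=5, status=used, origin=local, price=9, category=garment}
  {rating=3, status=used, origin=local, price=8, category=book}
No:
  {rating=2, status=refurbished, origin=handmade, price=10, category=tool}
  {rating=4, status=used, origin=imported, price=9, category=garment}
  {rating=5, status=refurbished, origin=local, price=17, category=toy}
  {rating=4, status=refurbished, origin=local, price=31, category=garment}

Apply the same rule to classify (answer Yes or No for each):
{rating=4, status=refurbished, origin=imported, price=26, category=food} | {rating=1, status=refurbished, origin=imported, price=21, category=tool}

No, No

A rule that fits every label: origin is local AND status is used — true of each 'Yes' example, false of each 'No' one.
{rating=4, status=refurbished, origin=imported, price=26, category=food} → origin is imported, status is refurbished → No. {rating=1, status=refurbished, origin=imported, price=21, category=tool} → origin is imported, status is refurbished → No.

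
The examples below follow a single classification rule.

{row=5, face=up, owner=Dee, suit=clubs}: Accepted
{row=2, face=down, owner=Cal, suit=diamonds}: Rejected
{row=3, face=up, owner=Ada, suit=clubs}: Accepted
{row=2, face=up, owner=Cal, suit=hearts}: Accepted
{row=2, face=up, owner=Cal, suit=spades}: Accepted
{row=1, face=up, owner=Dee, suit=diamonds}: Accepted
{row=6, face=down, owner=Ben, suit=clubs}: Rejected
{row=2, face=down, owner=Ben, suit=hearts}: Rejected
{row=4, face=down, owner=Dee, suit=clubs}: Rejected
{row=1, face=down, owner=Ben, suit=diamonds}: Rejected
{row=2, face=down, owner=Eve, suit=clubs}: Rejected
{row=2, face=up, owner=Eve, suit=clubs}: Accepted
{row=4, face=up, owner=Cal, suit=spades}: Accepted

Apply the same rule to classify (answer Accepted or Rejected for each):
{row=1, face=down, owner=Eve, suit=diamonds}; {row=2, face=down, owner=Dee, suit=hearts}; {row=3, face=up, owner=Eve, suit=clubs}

Rejected, Rejected, Accepted

A rule that fits every label: face is up — true of each 'Accepted' example, false of each 'Rejected' one.
Rejected: {row=1, face=down, owner=Eve, suit=diamonds}, since face is down. Rejected: {row=2, face=down, owner=Dee, suit=hearts}, since face is down. Accepted: {row=3, face=up, owner=Eve, suit=clubs}, since face is up.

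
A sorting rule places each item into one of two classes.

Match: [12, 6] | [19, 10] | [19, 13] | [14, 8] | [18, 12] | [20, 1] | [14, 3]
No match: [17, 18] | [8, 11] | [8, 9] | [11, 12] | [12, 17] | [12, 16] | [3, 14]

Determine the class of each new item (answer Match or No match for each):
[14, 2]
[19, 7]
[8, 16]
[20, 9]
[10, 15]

The rule appears to be: first > second.

Match, Match, No match, Match, No match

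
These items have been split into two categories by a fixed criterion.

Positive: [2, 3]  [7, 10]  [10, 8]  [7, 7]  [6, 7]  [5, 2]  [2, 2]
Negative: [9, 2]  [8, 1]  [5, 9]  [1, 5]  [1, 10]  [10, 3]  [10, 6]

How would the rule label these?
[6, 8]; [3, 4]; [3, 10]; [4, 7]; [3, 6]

Positive, Positive, Negative, Positive, Positive

Every 'Positive' example satisfies: |first − second| ≤ 3. None of the 'Negative' examples do.
Positive: [6, 8], since |6−8| = 2. Positive: [3, 4], since |3−4| = 1. Negative: [3, 10], since |3−10| = 7. Positive: [4, 7], since |4−7| = 3. Positive: [3, 6], since |3−6| = 3.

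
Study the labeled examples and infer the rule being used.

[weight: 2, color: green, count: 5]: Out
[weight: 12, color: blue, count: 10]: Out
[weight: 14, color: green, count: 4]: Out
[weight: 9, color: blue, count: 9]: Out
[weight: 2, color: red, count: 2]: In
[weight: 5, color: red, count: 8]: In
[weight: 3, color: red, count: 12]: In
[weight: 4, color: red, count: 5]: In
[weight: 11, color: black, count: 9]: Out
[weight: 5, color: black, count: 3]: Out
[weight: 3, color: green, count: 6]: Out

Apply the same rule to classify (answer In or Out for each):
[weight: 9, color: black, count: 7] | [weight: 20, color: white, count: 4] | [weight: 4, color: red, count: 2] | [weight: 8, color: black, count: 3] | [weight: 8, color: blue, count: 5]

Out, Out, In, Out, Out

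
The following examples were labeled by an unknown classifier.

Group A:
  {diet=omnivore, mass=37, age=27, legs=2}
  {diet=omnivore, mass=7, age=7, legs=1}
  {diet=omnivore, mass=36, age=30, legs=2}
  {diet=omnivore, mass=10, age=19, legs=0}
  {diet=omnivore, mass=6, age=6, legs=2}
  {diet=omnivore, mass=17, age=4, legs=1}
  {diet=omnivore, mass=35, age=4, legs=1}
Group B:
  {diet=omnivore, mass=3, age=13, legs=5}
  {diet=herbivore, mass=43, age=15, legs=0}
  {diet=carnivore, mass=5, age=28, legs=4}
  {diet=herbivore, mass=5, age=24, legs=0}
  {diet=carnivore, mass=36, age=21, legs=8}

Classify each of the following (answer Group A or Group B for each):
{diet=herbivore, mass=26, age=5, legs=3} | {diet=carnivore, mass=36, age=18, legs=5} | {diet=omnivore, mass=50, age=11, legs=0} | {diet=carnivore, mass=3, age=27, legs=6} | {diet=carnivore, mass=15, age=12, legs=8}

The simplest hypothesis consistent with all the labels is: diet is omnivore AND legs ≤ 2.
{diet=herbivore, mass=26, age=5, legs=3} — diet is herbivore, legs = 3, hence Group B. {diet=carnivore, mass=36, age=18, legs=5} — diet is carnivore, legs = 5, hence Group B. {diet=omnivore, mass=50, age=11, legs=0} — diet is omnivore, legs = 0, hence Group A. {diet=carnivore, mass=3, age=27, legs=6} — diet is carnivore, legs = 6, hence Group B. {diet=carnivore, mass=15, age=12, legs=8} — diet is carnivore, legs = 8, hence Group B.

Group B, Group B, Group A, Group B, Group B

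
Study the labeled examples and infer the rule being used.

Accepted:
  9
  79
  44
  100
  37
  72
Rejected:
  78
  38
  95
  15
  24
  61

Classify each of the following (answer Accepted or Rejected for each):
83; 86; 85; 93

Rejected, Accepted, Rejected, Accepted

'Accepted' ⟺ ≡ 2 (mod 7).
83 — 83 mod 7 = 6, hence Rejected. 86 — 86 mod 7 = 2, hence Accepted. 85 — 85 mod 7 = 1, hence Rejected. 93 — 93 mod 7 = 2, hence Accepted.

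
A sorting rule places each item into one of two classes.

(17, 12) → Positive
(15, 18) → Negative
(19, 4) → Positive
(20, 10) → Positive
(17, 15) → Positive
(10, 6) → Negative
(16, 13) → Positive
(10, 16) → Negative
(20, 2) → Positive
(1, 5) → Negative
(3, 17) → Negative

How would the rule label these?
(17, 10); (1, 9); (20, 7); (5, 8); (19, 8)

Positive, Negative, Positive, Negative, Positive

The rule appears to be: first ≥ 16.
(17, 10): Positive (first 17). (1, 9): Negative (first 1). (20, 7): Positive (first 20). (5, 8): Negative (first 5). (19, 8): Positive (first 19).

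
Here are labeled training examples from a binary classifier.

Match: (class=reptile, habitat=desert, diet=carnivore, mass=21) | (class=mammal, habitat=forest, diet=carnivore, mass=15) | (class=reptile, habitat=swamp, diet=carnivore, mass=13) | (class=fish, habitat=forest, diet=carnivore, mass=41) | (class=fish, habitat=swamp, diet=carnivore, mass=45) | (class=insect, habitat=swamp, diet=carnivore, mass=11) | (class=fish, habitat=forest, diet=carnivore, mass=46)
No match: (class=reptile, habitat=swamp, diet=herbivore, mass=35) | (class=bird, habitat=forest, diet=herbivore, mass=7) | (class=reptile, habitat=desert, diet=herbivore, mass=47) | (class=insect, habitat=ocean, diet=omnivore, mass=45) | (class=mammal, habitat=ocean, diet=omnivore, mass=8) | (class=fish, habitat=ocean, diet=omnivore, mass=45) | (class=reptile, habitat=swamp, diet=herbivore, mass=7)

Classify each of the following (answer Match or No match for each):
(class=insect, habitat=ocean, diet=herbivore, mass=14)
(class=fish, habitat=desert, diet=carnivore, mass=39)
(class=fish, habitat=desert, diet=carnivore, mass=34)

The classifier is using: diet is carnivore.
(class=insect, habitat=ocean, diet=herbivore, mass=14) — diet is herbivore, hence No match. (class=fish, habitat=desert, diet=carnivore, mass=39) — diet is carnivore, hence Match. (class=fish, habitat=desert, diet=carnivore, mass=34) — diet is carnivore, hence Match.

No match, Match, Match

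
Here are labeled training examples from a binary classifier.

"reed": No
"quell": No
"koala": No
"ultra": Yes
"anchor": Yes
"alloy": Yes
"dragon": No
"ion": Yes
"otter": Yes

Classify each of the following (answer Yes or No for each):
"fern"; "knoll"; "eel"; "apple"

Every 'Yes' example satisfies: starts with a vowel. None of the 'No' examples do.
"fern": starts with 'f' — fails the rule, so No.
"knoll": starts with 'k' — fails the rule, so No.
"eel": starts with 'e' — passes, so Yes.
"apple": starts with 'a' — passes, so Yes.

No, No, Yes, Yes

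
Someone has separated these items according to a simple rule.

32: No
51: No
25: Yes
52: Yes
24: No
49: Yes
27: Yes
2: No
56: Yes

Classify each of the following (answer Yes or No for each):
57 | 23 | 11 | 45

All 'Yes' examples share one property — digit sum ≥ 7 — and every 'No' example lacks it.
57: digit sum 5+7 = 12 — fits, so Yes. 23: digit sum 2+3 = 5 — doesn't match, so No. 11: digit sum 1+1 = 2 — doesn't match, so No. 45: digit sum 4+5 = 9 — fits, so Yes.

Yes, No, No, Yes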